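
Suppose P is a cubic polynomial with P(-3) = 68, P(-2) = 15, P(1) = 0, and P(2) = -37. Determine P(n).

P(n) = -4n^3 - 4n^2 + 3n + 5

Write P(n) = an^3 + bn^2 + cn + d. Substituting each data point gives a linear system:
  -27a + 9b - 3c + d = 68
  -8a + 4b - 2c + d = 15
  a + b + c + d = 0
  8a + 4b + 2c + d = -37
Solving the system yields a = -4, b = -4, c = 3, d = 5.
So P(n) = -4n³ - 4n² + 3n + 5.
Check: P(1) = 0. ✓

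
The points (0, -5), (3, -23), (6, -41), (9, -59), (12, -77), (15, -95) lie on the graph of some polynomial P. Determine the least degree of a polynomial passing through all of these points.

Forward differences of the values at t = 0, 3, 6, 9, 12, 15:
  P  : -5  -23  -41  -59  -77  -95
  Δ  : -18  -18  -18  -18  -18
  Δ^2: 0  0  0  0
  Δ^3: 0  0  0
  Δ^4: 0  0
  Δ^5: 0
The first differences are constant (-18) and nonzero, while all higher differences vanish, so the minimal degree is 1.

1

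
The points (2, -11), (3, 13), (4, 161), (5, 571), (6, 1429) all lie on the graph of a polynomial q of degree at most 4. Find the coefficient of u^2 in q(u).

Write q(u) = au^4 + bu^3 + cu^2 + du + e. Substituting each data point gives a linear system:
  16a + 8b + 4c + 2d + e = -11
  81a + 27b + 9c + 3d + e = 13
  256a + 64b + 16c + 4d + e = 161
  625a + 125b + 25c + 5d + e = 571
  1296a + 216b + 36c + 6d + e = 1429
Solving the system yields a = 2, b = -5, c = -3, d = 4, e = 1.
So q(u) = 2u⁴ - 5u³ - 3u² + 4u + 1.
The coefficient of u^2 is -3.

-3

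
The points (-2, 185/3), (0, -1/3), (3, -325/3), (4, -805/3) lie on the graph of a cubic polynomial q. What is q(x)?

q(x) = -5x^3 + 4x^2 - 3x - 1/3

Write q(x) = ax^3 + bx^2 + cx + d. Substituting each data point gives a linear system:
  -8a + 4b - 2c + d = 185/3
  d = -1/3
  27a + 9b + 3c + d = -325/3
  64a + 16b + 4c + d = -805/3
Solving the system yields a = -5, b = 4, c = -3, d = -1/3.
So q(x) = -5x³ + 4x² - 3x - 1/3.
Check: q(-2) = 185/3. ✓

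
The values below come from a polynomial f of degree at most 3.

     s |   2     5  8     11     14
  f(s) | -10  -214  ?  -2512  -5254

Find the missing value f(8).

The 4 known points determine the degree-3 polynomial uniquely.
Write f(s) = as^3 + bs^2 + cs + d. Substituting each data point gives a linear system:
  8a + 4b + 2c + d = -10
  125a + 25b + 5c + d = -214
  1331a + 121b + 11c + d = -2512
  2744a + 196b + 14c + d = -5254
Solving the system yields a = -2, b = 1, c = 3, d = -4.
So f(s) = -2s³ + s² + 3s - 4.
Then f(8) = -940.

-940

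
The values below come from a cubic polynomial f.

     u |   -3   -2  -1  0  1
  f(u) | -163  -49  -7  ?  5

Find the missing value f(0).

-1

On equispaced nodes a degree-3 polynomial has vanishing fourth forward difference, so
  f(-3) - 4·f(-2) + 6·f(-1) - 4·f(0) + f(1) = 0.
Substituting the known values and solving for f(0):
  -4·f(0) = 4
  f(0) = -1.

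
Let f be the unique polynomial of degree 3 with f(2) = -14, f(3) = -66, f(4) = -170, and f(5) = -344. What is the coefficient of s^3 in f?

Write f(s) = as^3 + bs^2 + cs + d. Substituting each data point gives a linear system:
  8a + 4b + 2c + d = -14
  27a + 9b + 3c + d = -66
  64a + 16b + 4c + d = -170
  125a + 25b + 5c + d = -344
Solving the system yields a = -3, b = 1, c = 0, d = 6.
So f(s) = -3s^3 + s^2 + 6.
The leading coefficient is -3.

-3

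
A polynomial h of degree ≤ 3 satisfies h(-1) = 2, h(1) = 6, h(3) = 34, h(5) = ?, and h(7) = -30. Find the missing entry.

The 4 known points determine the degree-3 polynomial uniquely.
Write h(s) = as^3 + bs^2 + cs + d. Substituting each data point gives a linear system:
  -a + b - c + d = 2
  a + b + c + d = 6
  27a + 9b + 3c + d = 34
  343a + 49b + 7c + d = -30
Solving the system yields a = -1, b = 6, c = 3, d = -2.
So h(s) = -s^3 + 6s^2 + 3s - 2.
Then h(5) = 38.

38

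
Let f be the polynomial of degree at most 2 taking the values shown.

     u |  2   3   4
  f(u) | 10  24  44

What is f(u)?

Write f(u) = au^2 + bu + c. Substituting each data point gives a linear system:
  4a + 2b + c = 10
  9a + 3b + c = 24
  16a + 4b + c = 44
Solving the system yields a = 3, b = -1, c = 0.
So f(u) = 3u^2 - u.
Check: f(2) = 10. ✓

f(u) = 3u^2 - u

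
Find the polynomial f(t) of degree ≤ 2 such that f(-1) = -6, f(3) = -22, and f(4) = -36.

f(t) = -2t^2 - 4

Using the Lagrange interpolation formula with nodes -1, 3, 4:
  L_0(t) = (t - 3)(t - 4) / 20
  L_1(t) = (t + 1)(t - 4) / -4
  L_2(t) = (t + 1)(t - 3) / 5
Then f(t) = -6·L_0(t) - 22·L_1(t) - 36·L_2(t).
Expanding and collecting terms gives f(t) = -2t^2 - 4.
Check: f(4) = -36. ✓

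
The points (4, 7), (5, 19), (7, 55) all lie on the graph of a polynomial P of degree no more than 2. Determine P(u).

P(u) = 2u^2 - 6u - 1

Write P(u) = au^2 + bu + c. Substituting each data point gives a linear system:
  16a + 4b + c = 7
  25a + 5b + c = 19
  49a + 7b + c = 55
Solving the system yields a = 2, b = -6, c = -1.
So P(u) = 2u^2 - 6u - 1.
Check: P(5) = 19. ✓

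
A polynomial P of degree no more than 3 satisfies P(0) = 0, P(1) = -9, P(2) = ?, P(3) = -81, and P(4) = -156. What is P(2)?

On equispaced nodes a degree-3 polynomial has vanishing fourth forward difference, so
  P(0) - 4·P(1) + 6·P(2) - 4·P(3) + P(4) = 0.
Substituting the known values and solving for P(2):
  6·P(2) = -204
  P(2) = -34.

-34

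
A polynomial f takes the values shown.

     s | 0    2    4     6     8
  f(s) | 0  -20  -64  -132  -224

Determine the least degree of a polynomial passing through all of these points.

2

Forward differences of the values at s = 0, 2, 4, 6, 8:
  f  : 0  -20  -64  -132  -224
  Δ  : -20  -44  -68  -92
  Δ^2: -24  -24  -24
  Δ^3: 0  0
  Δ^4: 0
The second differences are constant (-24) and nonzero, while all higher differences vanish, so the minimal degree is 2.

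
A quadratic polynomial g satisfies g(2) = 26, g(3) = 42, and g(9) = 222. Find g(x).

Write g(x) = ax^2 + bx + c. Substituting each data point gives a linear system:
  4a + 2b + c = 26
  9a + 3b + c = 42
  81a + 9b + c = 222
Solving the system yields a = 2, b = 6, c = 6.
So g(x) = 2x² + 6x + 6.
Check: g(3) = 42. ✓

g(x) = 2x^2 + 6x + 6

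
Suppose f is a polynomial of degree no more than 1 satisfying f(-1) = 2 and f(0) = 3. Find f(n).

Using the Lagrange interpolation formula with nodes -1, 0:
  L_0(n) = n / -1
  L_1(n) = (n + 1) / 1
Then f(n) = 2·L_0(n) + 3·L_1(n).
Expanding and collecting terms gives f(n) = n + 3.
Check: f(-1) = 2. ✓

f(n) = n + 3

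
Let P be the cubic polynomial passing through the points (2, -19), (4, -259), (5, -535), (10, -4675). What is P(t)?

P(t) = -5t^3 + 3t^2 + 2t + 5

Using the Lagrange interpolation formula with nodes 2, 4, 5, 10:
  L_0(t) = (t - 4)(t - 5)(t - 10) / -48
  L_1(t) = (t - 2)(t - 5)(t - 10) / 12
  L_2(t) = (t - 2)(t - 4)(t - 10) / -15
  L_3(t) = (t - 2)(t - 4)(t - 5) / 240
Then P(t) = -19·L_0(t) - 259·L_1(t) - 535·L_2(t) - 4675·L_3(t).
Expanding and collecting terms gives P(t) = -5t^3 + 3t^2 + 2t + 5.
Check: P(5) = -535. ✓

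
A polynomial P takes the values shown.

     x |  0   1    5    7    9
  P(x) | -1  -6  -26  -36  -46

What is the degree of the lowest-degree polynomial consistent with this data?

1

Divided differences on the nodes 0, 1, 5, 7, 9:
  order 0: -1  -6  -26  -36  -46
  order 1: -5  -5  -5  -5
  order 2: 0  0  0
  order 3: 0  0
  order 4: 0
The order-1 divided differences are all -5 (nonzero) and every higher order vanishes, so the data lies on a polynomial of degree exactly 1.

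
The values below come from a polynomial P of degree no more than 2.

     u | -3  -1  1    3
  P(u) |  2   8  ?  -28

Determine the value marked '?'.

The 3 known points determine the degree-2 polynomial uniquely.
Write P(u) = au^2 + bu + c. Substituting each data point gives a linear system:
  9a - 3b + c = 2
  a - b + c = 8
  9a + 3b + c = -28
Solving the system yields a = -2, b = -5, c = 5.
So P(u) = -2u² - 5u + 5.
Then P(1) = -2.

-2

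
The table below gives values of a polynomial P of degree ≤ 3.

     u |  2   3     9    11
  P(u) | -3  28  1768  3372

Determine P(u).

Write P(u) = au^3 + bu^2 + cu + d. Substituting each data point gives a linear system:
  8a + 4b + 2c + d = -3
  27a + 9b + 3c + d = 28
  729a + 81b + 9c + d = 1768
  1331a + 121b + 11c + d = 3372
Solving the system yields a = 3, b = -5, c = -1, d = -5.
So P(u) = 3u^3 - 5u^2 - u - 5.
Check: P(3) = 28. ✓

P(u) = 3u^3 - 5u^2 - u - 5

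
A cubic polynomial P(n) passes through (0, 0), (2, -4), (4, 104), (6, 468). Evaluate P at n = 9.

Forward differences of the values at n = 0, 2, 4, 6:
  P  : 0  -4  104  468
  Δ  : -4  108  364
  Δ^2: 112  256
  Δ^3: 144
The third differences are constant, confirming degree 3.
Interpolating (Newton forward form) and evaluating at n = 9 gives P(9) = 1809.

1809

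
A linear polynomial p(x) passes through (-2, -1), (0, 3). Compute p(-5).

-7

Write p(x) = ax + b. Substituting each data point gives a linear system:
  -2a + b = -1
  b = 3
Solving the system yields a = 2, b = 3.
So p(x) = 2x + 3.
Then p(-5) = -7.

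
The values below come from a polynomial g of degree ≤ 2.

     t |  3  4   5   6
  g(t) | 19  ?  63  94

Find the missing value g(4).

38

The 3 known points determine the degree-2 polynomial uniquely.
Write g(t) = at^2 + bt + c. Substituting each data point gives a linear system:
  9a + 3b + c = 19
  25a + 5b + c = 63
  36a + 6b + c = 94
Solving the system yields a = 3, b = -2, c = -2.
So g(t) = 3t² - 2t - 2.
Then g(4) = 38.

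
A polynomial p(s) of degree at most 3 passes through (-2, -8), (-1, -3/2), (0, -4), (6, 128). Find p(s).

p(s) = s^3 - (3/2)s^2 - 5s - 4

Write p(s) = as^3 + bs^2 + cs + d. Substituting each data point gives a linear system:
  -8a + 4b - 2c + d = -8
  -a + b - c + d = -3/2
  d = -4
  216a + 36b + 6c + d = 128
Solving the system yields a = 1, b = -3/2, c = -5, d = -4.
So p(s) = s³ - (3/2)s² - 5s - 4.
Check: p(-1) = -3/2. ✓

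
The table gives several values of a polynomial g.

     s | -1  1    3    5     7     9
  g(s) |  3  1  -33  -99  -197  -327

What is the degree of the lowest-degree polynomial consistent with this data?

Forward differences of the values at s = -1, 1, 3, 5, 7, 9:
  g  : 3  1  -33  -99  -197  -327
  Δ  : -2  -34  -66  -98  -130
  Δ^2: -32  -32  -32  -32
  Δ^3: 0  0  0
  Δ^4: 0  0
  Δ^5: 0
The second differences are constant (-32) and nonzero, while all higher differences vanish, so the minimal degree is 2.

2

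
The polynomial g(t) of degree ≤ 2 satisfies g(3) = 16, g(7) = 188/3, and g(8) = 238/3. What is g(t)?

Write g(t) = at^2 + bt + c. Substituting each data point gives a linear system:
  9a + 3b + c = 16
  49a + 7b + c = 188/3
  64a + 8b + c = 238/3
Solving the system yields a = 1, b = 5/3, c = 2.
So g(t) = t^2 + (5/3)t + 2.
Check: g(7) = 188/3. ✓

g(t) = t^2 + (5/3)t + 2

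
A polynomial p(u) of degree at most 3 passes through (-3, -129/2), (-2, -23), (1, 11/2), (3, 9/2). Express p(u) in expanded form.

Write p(u) = au^3 + bu^2 + cu + d. Substituting each data point gives a linear system:
  -27a + 9b - 3c + d = -129/2
  -8a + 4b - 2c + d = -23
  a + b + c + d = 11/2
  27a + 9b + 3c + d = 9/2
Solving the system yields a = 1, b = -4, c = 5/2, d = 6.
So p(u) = u^3 - 4u^2 + (5/2)u + 6.
Check: p(3) = 9/2. ✓

p(u) = u^3 - 4u^2 + (5/2)u + 6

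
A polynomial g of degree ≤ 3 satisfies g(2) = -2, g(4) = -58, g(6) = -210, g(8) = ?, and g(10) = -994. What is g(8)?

The 4 known points determine the degree-3 polynomial uniquely.
Write g(n) = an^3 + bn^2 + cn + d. Substituting each data point gives a linear system:
  8a + 4b + 2c + d = -2
  64a + 16b + 4c + d = -58
  216a + 36b + 6c + d = -210
  1000a + 100b + 10c + d = -994
Solving the system yields a = -1, b = 0, c = 0, d = 6.
So g(n) = -n³ + 6.
Then g(8) = -506.

-506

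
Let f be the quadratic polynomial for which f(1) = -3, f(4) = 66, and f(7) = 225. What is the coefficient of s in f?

-2

Write f(s) = as^2 + bs + c. Substituting each data point gives a linear system:
  a + b + c = -3
  16a + 4b + c = 66
  49a + 7b + c = 225
Solving the system yields a = 5, b = -2, c = -6.
So f(s) = 5s^2 - 2s - 6.
The coefficient of s is -2.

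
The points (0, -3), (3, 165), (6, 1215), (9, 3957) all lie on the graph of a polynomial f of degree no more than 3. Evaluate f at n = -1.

Forward differences of the values at n = 0, 3, 6, 9:
  f  : -3  165  1215  3957
  Δ  : 168  1050  2742
  Δ^2: 882  1692
  Δ^3: 810
The third differences are constant, confirming degree 3.
Interpolating (Newton forward form) and evaluating at n = -1 gives f(-1) = -3.

-3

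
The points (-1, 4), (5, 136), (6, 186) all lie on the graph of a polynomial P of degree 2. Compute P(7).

Using the Lagrange interpolation formula with nodes -1, 5, 6:
  L_0(x) = (x - 5)(x - 6) / 42
  L_1(x) = (x + 1)(x - 6) / -6
  L_2(x) = (x + 1)(x - 5) / 7
Then P(x) = 4·L_0(x) + 136·L_1(x) + 186·L_2(x).
Expanding and collecting terms gives P(x) = 4x^2 + 6x + 6.
Evaluating at x = 7: P(7) = 244.

244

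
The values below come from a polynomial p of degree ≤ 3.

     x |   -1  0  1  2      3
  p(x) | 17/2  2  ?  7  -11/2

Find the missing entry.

11/2

The 4 known points determine the degree-3 polynomial uniquely.
Write p(x) = ax^3 + bx^2 + cx + d. Substituting each data point gives a linear system:
  -a + b - c + d = 17/2
  d = 2
  8a + 4b + 2c + d = 7
  27a + 9b + 3c + d = -11/2
Solving the system yields a = -2, b = 5, c = 1/2, d = 2.
So p(x) = -2x^3 + 5x^2 + (1/2)x + 2.
Then p(1) = 11/2.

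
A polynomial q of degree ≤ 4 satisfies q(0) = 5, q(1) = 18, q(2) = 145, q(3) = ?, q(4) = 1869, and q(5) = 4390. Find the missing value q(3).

632

On equispaced nodes a degree-4 polynomial has vanishing fifth forward difference, so
  - q(0) + 5·q(1) - 10·q(2) + 10·q(3) - 5·q(4) + q(5) = 0.
Substituting the known values and solving for q(3):
  10·q(3) = 6320
  q(3) = 632.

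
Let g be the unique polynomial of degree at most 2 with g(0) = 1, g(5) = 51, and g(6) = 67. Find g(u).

Write g(u) = au^2 + bu + c. Substituting each data point gives a linear system:
  c = 1
  25a + 5b + c = 51
  36a + 6b + c = 67
Solving the system yields a = 1, b = 5, c = 1.
So g(u) = u^2 + 5u + 1.
Check: g(5) = 51. ✓

g(u) = u^2 + 5u + 1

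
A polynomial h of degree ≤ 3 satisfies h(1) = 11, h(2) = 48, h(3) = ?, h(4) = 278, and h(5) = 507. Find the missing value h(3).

The 4 known points determine the degree-3 polynomial uniquely.
Write h(n) = an^3 + bn^2 + cn + d. Substituting each data point gives a linear system:
  a + b + c + d = 11
  8a + 4b + 2c + d = 48
  64a + 16b + 4c + d = 278
  125a + 25b + 5c + d = 507
Solving the system yields a = 3, b = 5, c = 1, d = 2.
So h(n) = 3n^3 + 5n^2 + n + 2.
Then h(3) = 131.

131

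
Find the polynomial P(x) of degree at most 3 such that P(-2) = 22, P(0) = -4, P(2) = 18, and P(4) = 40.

Write P(x) = ax^3 + bx^2 + cx + d. Substituting each data point gives a linear system:
  -8a + 4b - 2c + d = 22
  d = -4
  8a + 4b + 2c + d = 18
  64a + 16b + 4c + d = 40
Solving the system yields a = -1, b = 6, c = 3, d = -4.
So P(x) = -x^3 + 6x^2 + 3x - 4.
Check: P(-2) = 22. ✓

P(x) = -x^3 + 6x^2 + 3x - 4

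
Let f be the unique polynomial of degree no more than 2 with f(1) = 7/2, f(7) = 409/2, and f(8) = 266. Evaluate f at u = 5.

211/2

Write f(u) = au^2 + bu + c. Substituting each data point gives a linear system:
  a + b + c = 7/2
  49a + 7b + c = 409/2
  64a + 8b + c = 266
Solving the system yields a = 4, b = 3/2, c = -2.
So f(u) = 4u^2 + (3/2)u - 2.
Then f(5) = 211/2.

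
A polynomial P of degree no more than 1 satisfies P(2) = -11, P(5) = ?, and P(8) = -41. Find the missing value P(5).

The 2 known points determine the degree-1 polynomial uniquely.
Write P(n) = an + b. Substituting each data point gives a linear system:
  2a + b = -11
  8a + b = -41
Solving the system yields a = -5, b = -1.
So P(n) = -5n - 1.
Then P(5) = -26.

-26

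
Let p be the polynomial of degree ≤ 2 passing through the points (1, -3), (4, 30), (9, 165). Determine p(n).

Using the Lagrange interpolation formula with nodes 1, 4, 9:
  L_0(n) = (n - 4)(n - 9) / 24
  L_1(n) = (n - 1)(n - 9) / -15
  L_2(n) = (n - 1)(n - 4) / 40
Then p(n) = -3·L_0(n) + 30·L_1(n) + 165·L_2(n).
Expanding and collecting terms gives p(n) = 2n² + n - 6.
Check: p(9) = 165. ✓

p(n) = 2n^2 + n - 6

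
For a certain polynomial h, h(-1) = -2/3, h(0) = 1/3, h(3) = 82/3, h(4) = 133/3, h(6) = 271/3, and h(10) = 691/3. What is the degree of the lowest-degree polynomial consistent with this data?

2

Divided differences on the nodes -1, 0, 3, 4, 6, 10:
  order 0: -2/3  1/3  82/3  133/3  271/3  691/3
  order 1: 1  9  17  23  35
  order 2: 2  2  2  2
  order 3: 0  0  0
  order 4: 0  0
  order 5: 0
The order-2 divided differences are all 2 (nonzero) and every higher order vanishes, so the data lies on a polynomial of degree exactly 2.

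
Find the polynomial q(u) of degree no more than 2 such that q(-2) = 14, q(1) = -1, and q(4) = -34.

q(u) = -u^2 - 6u + 6

Write q(u) = au^2 + bu + c. Substituting each data point gives a linear system:
  4a - 2b + c = 14
  a + b + c = -1
  16a + 4b + c = -34
Solving the system yields a = -1, b = -6, c = 6.
So q(u) = -u^2 - 6u + 6.
Check: q(4) = -34. ✓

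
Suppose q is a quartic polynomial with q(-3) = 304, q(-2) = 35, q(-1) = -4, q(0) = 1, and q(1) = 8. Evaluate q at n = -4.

1133

Write q(n) = an^4 + bn^3 + cn^2 + dn + e. Substituting each data point gives a linear system:
  81a - 27b + 9c - 3d + e = 304
  16a - 8b + 4c - 2d + e = 35
  a - b + c - d + e = -4
  e = 1
  a + b + c + d + e = 8
Solving the system yields a = 6, b = 5, c = -5, d = 1, e = 1.
So q(n) = 6n^4 + 5n^3 - 5n^2 + n + 1.
Then q(-4) = 1133.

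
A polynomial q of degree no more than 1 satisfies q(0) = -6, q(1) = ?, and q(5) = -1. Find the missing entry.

The 2 known points determine the degree-1 polynomial uniquely.
Write q(t) = at + b. Substituting each data point gives a linear system:
  b = -6
  5a + b = -1
Solving the system yields a = 1, b = -6.
So q(t) = t - 6.
Then q(1) = -5.

-5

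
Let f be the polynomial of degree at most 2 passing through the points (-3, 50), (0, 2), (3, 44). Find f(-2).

24

Using the Lagrange interpolation formula with nodes -3, 0, 3:
  L_0(u) = u(u - 3) / 18
  L_1(u) = (u + 3)(u - 3) / -9
  L_2(u) = (u + 3)u / 18
Then f(u) = 50·L_0(u) + 2·L_1(u) + 44·L_2(u).
Expanding and collecting terms gives f(u) = 5u^2 - u + 2.
Evaluating at u = -2: f(-2) = 24.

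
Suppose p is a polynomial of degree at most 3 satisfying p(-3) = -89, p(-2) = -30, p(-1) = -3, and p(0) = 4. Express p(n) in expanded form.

p(n) = 2n^3 - 4n^2 + n + 4

Write p(n) = an^3 + bn^2 + cn + d. Substituting each data point gives a linear system:
  -27a + 9b - 3c + d = -89
  -8a + 4b - 2c + d = -30
  -a + b - c + d = -3
  d = 4
Solving the system yields a = 2, b = -4, c = 1, d = 4.
So p(n) = 2n^3 - 4n^2 + n + 4.
Check: p(0) = 4. ✓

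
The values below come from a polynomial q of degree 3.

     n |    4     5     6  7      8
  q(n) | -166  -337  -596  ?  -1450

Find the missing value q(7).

-961

The 4 known points determine the degree-3 polynomial uniquely.
Write q(n) = an^3 + bn^2 + cn + d. Substituting each data point gives a linear system:
  64a + 16b + 4c + d = -166
  125a + 25b + 5c + d = -337
  216a + 36b + 6c + d = -596
  512a + 64b + 8c + d = -1450
Solving the system yields a = -3, b = 1, c = 3, d = -2.
So q(n) = -3n^3 + n^2 + 3n - 2.
Then q(7) = -961.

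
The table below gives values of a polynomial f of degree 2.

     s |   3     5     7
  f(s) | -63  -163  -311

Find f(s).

Using the Lagrange interpolation formula with nodes 3, 5, 7:
  L_0(s) = (s - 5)(s - 7) / 8
  L_1(s) = (s - 3)(s - 7) / -4
  L_2(s) = (s - 3)(s - 5) / 8
Then f(s) = -63·L_0(s) - 163·L_1(s) - 311·L_2(s).
Expanding and collecting terms gives f(s) = -6s² - 2s - 3.
Check: f(3) = -63. ✓

f(s) = -6s^2 - 2s - 3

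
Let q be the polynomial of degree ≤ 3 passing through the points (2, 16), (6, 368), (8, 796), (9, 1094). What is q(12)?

2396

Write q(x) = ax^3 + bx^2 + cx + d. Substituting each data point gives a linear system:
  8a + 4b + 2c + d = 16
  216a + 36b + 6c + d = 368
  512a + 64b + 8c + d = 796
  729a + 81b + 9c + d = 1094
Solving the system yields a = 1, b = 5, c = -4, d = -4.
So q(x) = x³ + 5x² - 4x - 4.
Then q(12) = 2396.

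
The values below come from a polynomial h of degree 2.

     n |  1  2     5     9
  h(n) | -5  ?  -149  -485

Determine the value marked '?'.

The 3 known points determine the degree-2 polynomial uniquely.
Write h(n) = an^2 + bn + c. Substituting each data point gives a linear system:
  a + b + c = -5
  25a + 5b + c = -149
  81a + 9b + c = -485
Solving the system yields a = -6, b = 0, c = 1.
So h(n) = -6n² + 1.
Then h(2) = -23.

-23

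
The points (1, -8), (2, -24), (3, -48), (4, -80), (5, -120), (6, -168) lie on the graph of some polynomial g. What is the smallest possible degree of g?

Forward differences of the values at n = 1, 2, 3, 4, 5, 6:
  g  : -8  -24  -48  -80  -120  -168
  Δ  : -16  -24  -32  -40  -48
  Δ^2: -8  -8  -8  -8
  Δ^3: 0  0  0
  Δ^4: 0  0
  Δ^5: 0
The second differences are constant (-8) and nonzero, while all higher differences vanish, so the minimal degree is 2.

2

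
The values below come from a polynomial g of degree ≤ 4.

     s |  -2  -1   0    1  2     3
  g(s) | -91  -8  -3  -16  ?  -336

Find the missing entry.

The 5 known points determine the degree-4 polynomial uniquely.
Write g(s) = as^4 + bs^3 + cs^2 + ds + e. Substituting each data point gives a linear system:
  16a - 8b + 4c - 2d + e = -91
  a - b + c - d + e = -8
  e = -3
  a + b + c + d + e = -16
  81a + 27b + 9c + 3d + e = -336
Solving the system yields a = -4, b = 2, c = -5, d = -6, e = -3.
So g(s) = -4s⁴ + 2s³ - 5s² - 6s - 3.
Then g(2) = -83.

-83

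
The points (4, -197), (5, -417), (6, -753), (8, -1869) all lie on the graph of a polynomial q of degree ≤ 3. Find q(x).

q(x) = -4x^3 + 2x^2 + 6x + 3

Write q(x) = ax^3 + bx^2 + cx + d. Substituting each data point gives a linear system:
  64a + 16b + 4c + d = -197
  125a + 25b + 5c + d = -417
  216a + 36b + 6c + d = -753
  512a + 64b + 8c + d = -1869
Solving the system yields a = -4, b = 2, c = 6, d = 3.
So q(x) = -4x³ + 2x² + 6x + 3.
Check: q(4) = -197. ✓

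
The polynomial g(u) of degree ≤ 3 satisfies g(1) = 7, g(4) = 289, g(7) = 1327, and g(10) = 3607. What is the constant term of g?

Write g(u) = au^3 + bu^2 + cu + d. Substituting each data point gives a linear system:
  a + b + c + d = 7
  64a + 16b + 4c + d = 289
  343a + 49b + 7c + d = 1327
  1000a + 100b + 10c + d = 3607
Solving the system yields a = 3, b = 6, c = 1, d = -3.
So g(u) = 3u³ + 6u² + u - 3.
The constant term is -3.

-3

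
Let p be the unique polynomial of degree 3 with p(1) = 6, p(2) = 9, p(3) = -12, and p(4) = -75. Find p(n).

p(n) = -3n^3 + 6n^2 + 6n - 3

Write p(n) = an^3 + bn^2 + cn + d. Substituting each data point gives a linear system:
  a + b + c + d = 6
  8a + 4b + 2c + d = 9
  27a + 9b + 3c + d = -12
  64a + 16b + 4c + d = -75
Solving the system yields a = -3, b = 6, c = 6, d = -3.
So p(n) = -3n³ + 6n² + 6n - 3.
Check: p(2) = 9. ✓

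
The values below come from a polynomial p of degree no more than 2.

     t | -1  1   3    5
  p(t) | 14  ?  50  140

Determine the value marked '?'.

The 3 known points determine the degree-2 polynomial uniquely.
Write p(t) = at^2 + bt + c. Substituting each data point gives a linear system:
  a - b + c = 14
  9a + 3b + c = 50
  25a + 5b + c = 140
Solving the system yields a = 6, b = -3, c = 5.
So p(t) = 6t² - 3t + 5.
Then p(1) = 8.

8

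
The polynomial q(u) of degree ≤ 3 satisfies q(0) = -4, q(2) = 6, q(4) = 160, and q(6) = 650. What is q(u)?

Write q(u) = au^3 + bu^2 + cu + d. Substituting each data point gives a linear system:
  d = -4
  8a + 4b + 2c + d = 6
  64a + 16b + 4c + d = 160
  216a + 36b + 6c + d = 650
Solving the system yields a = 4, b = -6, c = 1, d = -4.
So q(u) = 4u^3 - 6u^2 + u - 4.
Check: q(0) = -4. ✓

q(u) = 4u^3 - 6u^2 + u - 4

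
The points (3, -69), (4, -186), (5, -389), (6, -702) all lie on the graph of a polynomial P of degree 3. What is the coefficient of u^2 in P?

Write P(u) = au^3 + bu^2 + cu + d. Substituting each data point gives a linear system:
  27a + 9b + 3c + d = -69
  64a + 16b + 4c + d = -186
  125a + 25b + 5c + d = -389
  216a + 36b + 6c + d = -702
Solving the system yields a = -4, b = 5, c = -4, d = 6.
So P(u) = -4u^3 + 5u^2 - 4u + 6.
The coefficient of u^2 is 5.

5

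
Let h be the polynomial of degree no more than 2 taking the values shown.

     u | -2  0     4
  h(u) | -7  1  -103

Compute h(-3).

-26

Write h(u) = au^2 + bu + c. Substituting each data point gives a linear system:
  4a - 2b + c = -7
  c = 1
  16a + 4b + c = -103
Solving the system yields a = -5, b = -6, c = 1.
So h(u) = -5u^2 - 6u + 1.
Then h(-3) = -26.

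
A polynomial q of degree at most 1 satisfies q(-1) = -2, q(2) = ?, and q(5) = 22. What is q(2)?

10

On equispaced nodes a degree-1 polynomial has vanishing second forward difference, so
  q(-1) - 2·q(2) + q(5) = 0.
Substituting the known values and solving for q(2):
  -2·q(2) = -20
  q(2) = 10.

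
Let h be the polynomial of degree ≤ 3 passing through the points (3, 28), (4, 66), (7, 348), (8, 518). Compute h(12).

Using the Lagrange interpolation formula with nodes 3, 4, 7, 8:
  L_0(u) = (u - 4)(u - 7)(u - 8) / -20
  L_1(u) = (u - 3)(u - 7)(u - 8) / 12
  L_2(u) = (u - 3)(u - 4)(u - 8) / -12
  L_3(u) = (u - 3)(u - 4)(u - 7) / 20
Then h(u) = 28·L_0(u) + 66·L_1(u) + 348·L_2(u) + 518·L_3(u).
Expanding and collecting terms gives h(u) = u³ + u - 2.
Evaluating at u = 12: h(12) = 1738.

1738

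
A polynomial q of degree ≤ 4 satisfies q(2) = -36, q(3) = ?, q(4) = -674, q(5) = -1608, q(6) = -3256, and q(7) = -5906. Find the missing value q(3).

-214

The 5 known points determine the degree-4 polynomial uniquely.
Write q(x) = ax^4 + bx^3 + cx^2 + dx + e. Substituting each data point gives a linear system:
  16a + 8b + 4c + 2d + e = -36
  256a + 64b + 16c + 4d + e = -674
  625a + 125b + 25c + 5d + e = -1608
  1296a + 216b + 36c + 6d + e = -3256
  2401a + 343b + 49c + 7d + e = -5906
Solving the system yields a = -2, b = -4, c = 5, d = 3, e = 2.
So q(x) = -2x^4 - 4x^3 + 5x^2 + 3x + 2.
Then q(3) = -214.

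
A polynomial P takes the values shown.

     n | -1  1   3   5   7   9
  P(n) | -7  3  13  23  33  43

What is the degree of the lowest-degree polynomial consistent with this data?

Forward differences of the values at n = -1, 1, 3, 5, 7, 9:
  P  : -7  3  13  23  33  43
  Δ  : 10  10  10  10  10
  Δ^2: 0  0  0  0
  Δ^3: 0  0  0
  Δ^4: 0  0
  Δ^5: 0
The first differences are constant (10) and nonzero, while all higher differences vanish, so the minimal degree is 1.

1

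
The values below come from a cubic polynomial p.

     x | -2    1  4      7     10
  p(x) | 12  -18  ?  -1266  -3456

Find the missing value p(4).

The 4 known points determine the degree-3 polynomial uniquely.
Write p(x) = ax^3 + bx^2 + cx + d. Substituting each data point gives a linear system:
  -8a + 4b - 2c + d = 12
  a + b + c + d = -18
  343a + 49b + 7c + d = -1266
  1000a + 100b + 10c + d = -3456
Solving the system yields a = -3, b = -4, c = -5, d = -6.
So p(x) = -3x^3 - 4x^2 - 5x - 6.
Then p(4) = -282.

-282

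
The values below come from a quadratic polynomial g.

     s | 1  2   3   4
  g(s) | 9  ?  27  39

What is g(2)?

17

On equispaced nodes a degree-2 polynomial has vanishing third forward difference, so
  - g(1) + 3·g(2) - 3·g(3) + g(4) = 0.
Substituting the known values and solving for g(2):
  3·g(2) = 51
  g(2) = 17.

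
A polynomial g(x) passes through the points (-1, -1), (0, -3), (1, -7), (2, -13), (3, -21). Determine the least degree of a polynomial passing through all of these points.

2

Forward differences of the values at x = -1, 0, 1, 2, 3:
  g  : -1  -3  -7  -13  -21
  Δ  : -2  -4  -6  -8
  Δ^2: -2  -2  -2
  Δ^3: 0  0
  Δ^4: 0
The second differences are constant (-2) and nonzero, while all higher differences vanish, so the minimal degree is 2.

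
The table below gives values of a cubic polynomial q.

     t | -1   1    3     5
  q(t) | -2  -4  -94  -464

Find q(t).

q(t) = -4t^3 + t^2 + 3t - 4

Write q(t) = at^3 + bt^2 + ct + d. Substituting each data point gives a linear system:
  -a + b - c + d = -2
  a + b + c + d = -4
  27a + 9b + 3c + d = -94
  125a + 25b + 5c + d = -464
Solving the system yields a = -4, b = 1, c = 3, d = -4.
So q(t) = -4t^3 + t^2 + 3t - 4.
Check: q(3) = -94. ✓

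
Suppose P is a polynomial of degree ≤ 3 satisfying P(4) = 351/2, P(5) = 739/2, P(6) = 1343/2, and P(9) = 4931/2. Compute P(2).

31/2

Write P(t) = at^3 + bt^2 + ct + d. Substituting each data point gives a linear system:
  64a + 16b + 4c + d = 351/2
  125a + 25b + 5c + d = 739/2
  216a + 36b + 6c + d = 1343/2
  729a + 81b + 9c + d = 4931/2
Solving the system yields a = 4, b = -6, c = 4, d = -1/2.
So P(t) = 4t³ - 6t² + 4t - 1/2.
Then P(2) = 31/2.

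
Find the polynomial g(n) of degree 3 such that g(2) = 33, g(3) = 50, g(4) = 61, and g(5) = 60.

g(n) = -n^3 + 6n^2 + 6n + 5

Using the Lagrange interpolation formula with nodes 2, 3, 4, 5:
  L_0(n) = (n - 3)(n - 4)(n - 5) / -6
  L_1(n) = (n - 2)(n - 4)(n - 5) / 2
  L_2(n) = (n - 2)(n - 3)(n - 5) / -2
  L_3(n) = (n - 2)(n - 3)(n - 4) / 6
Then g(n) = 33·L_0(n) + 50·L_1(n) + 61·L_2(n) + 60·L_3(n).
Expanding and collecting terms gives g(n) = -n^3 + 6n^2 + 6n + 5.
Check: g(5) = 60. ✓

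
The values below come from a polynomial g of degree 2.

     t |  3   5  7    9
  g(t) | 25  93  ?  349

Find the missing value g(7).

The 3 known points determine the degree-2 polynomial uniquely.
Write g(t) = at^2 + bt + c. Substituting each data point gives a linear system:
  9a + 3b + c = 25
  25a + 5b + c = 93
  81a + 9b + c = 349
Solving the system yields a = 5, b = -6, c = -2.
So g(t) = 5t^2 - 6t - 2.
Then g(7) = 201.

201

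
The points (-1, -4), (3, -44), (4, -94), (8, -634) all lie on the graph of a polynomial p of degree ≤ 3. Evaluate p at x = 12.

Write p(x) = ax^3 + bx^2 + cx + d. Substituting each data point gives a linear system:
  -a + b - c + d = -4
  27a + 9b + 3c + d = -44
  64a + 16b + 4c + d = -94
  512a + 64b + 8c + d = -634
Solving the system yields a = -1, b = -2, c = 1, d = -2.
So p(x) = -x³ - 2x² + x - 2.
Then p(12) = -2006.

-2006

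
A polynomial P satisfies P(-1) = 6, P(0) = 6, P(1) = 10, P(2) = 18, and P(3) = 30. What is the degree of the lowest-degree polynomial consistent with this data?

Forward differences of the values at n = -1, 0, 1, 2, 3:
  P  : 6  6  10  18  30
  Δ  : 0  4  8  12
  Δ^2: 4  4  4
  Δ^3: 0  0
  Δ^4: 0
The second differences are constant (4) and nonzero, while all higher differences vanish, so the minimal degree is 2.

2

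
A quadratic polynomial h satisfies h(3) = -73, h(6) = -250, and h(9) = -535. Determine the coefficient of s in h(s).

-5

Write h(s) = as^2 + bs + c. Substituting each data point gives a linear system:
  9a + 3b + c = -73
  36a + 6b + c = -250
  81a + 9b + c = -535
Solving the system yields a = -6, b = -5, c = -4.
So h(s) = -6s^2 - 5s - 4.
The coefficient of s is -5.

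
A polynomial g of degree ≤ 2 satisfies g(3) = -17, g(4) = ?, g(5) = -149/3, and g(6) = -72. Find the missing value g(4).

On equispaced nodes a degree-2 polynomial has vanishing third forward difference, so
  - g(3) + 3·g(4) - 3·g(5) + g(6) = 0.
Substituting the known values and solving for g(4):
  3·g(4) = -94
  g(4) = -94/3.

-94/3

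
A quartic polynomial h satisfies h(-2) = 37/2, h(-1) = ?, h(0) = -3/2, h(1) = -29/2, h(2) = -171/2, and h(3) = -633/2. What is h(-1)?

On equispaced nodes a degree-4 polynomial has vanishing fifth forward difference, so
  - h(-2) + 5·h(-1) - 10·h(0) + 10·h(1) - 5·h(2) + h(3) = 0.
Substituting the known values and solving for h(-1):
  5·h(-1) = 75/2
  h(-1) = 15/2.

15/2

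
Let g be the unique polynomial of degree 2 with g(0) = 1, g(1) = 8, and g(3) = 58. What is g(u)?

g(u) = 6u^2 + u + 1

Write g(u) = au^2 + bu + c. Substituting each data point gives a linear system:
  c = 1
  a + b + c = 8
  9a + 3b + c = 58
Solving the system yields a = 6, b = 1, c = 1.
So g(u) = 6u² + u + 1.
Check: g(1) = 8. ✓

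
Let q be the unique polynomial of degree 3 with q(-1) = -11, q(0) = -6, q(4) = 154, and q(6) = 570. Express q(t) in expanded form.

q(t) = 3t^3 - 2t^2 - 6

Using the Lagrange interpolation formula with nodes -1, 0, 4, 6:
  L_0(t) = t(t - 4)(t - 6) / -35
  L_1(t) = (t + 1)(t - 4)(t - 6) / 24
  L_2(t) = (t + 1)t(t - 6) / -40
  L_3(t) = (t + 1)t(t - 4) / 84
Then q(t) = -11·L_0(t) - 6·L_1(t) + 154·L_2(t) + 570·L_3(t).
Expanding and collecting terms gives q(t) = 3t³ - 2t² - 6.
Check: q(-1) = -11. ✓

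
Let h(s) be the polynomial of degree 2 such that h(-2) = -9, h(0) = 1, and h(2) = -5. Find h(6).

Forward differences of the values at s = -2, 0, 2:
  h  : -9  1  -5
  Δ  : 10  -6
  Δ^2: -16
The second differences are constant, confirming degree 2.
Interpolating (Newton forward form) and evaluating at s = 6 gives h(6) = -65.

-65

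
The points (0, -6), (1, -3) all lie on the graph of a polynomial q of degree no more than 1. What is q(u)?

Write q(u) = au + b. Substituting each data point gives a linear system:
  b = -6
  a + b = -3
Solving the system yields a = 3, b = -6.
So q(u) = 3u - 6.
Check: q(1) = -3. ✓

q(u) = 3u - 6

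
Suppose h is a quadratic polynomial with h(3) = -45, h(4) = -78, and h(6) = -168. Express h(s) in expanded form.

h(s) = -4s^2 - 5s + 6

Using the Lagrange interpolation formula with nodes 3, 4, 6:
  L_0(s) = (s - 4)(s - 6) / 3
  L_1(s) = (s - 3)(s - 6) / -2
  L_2(s) = (s - 3)(s - 4) / 6
Then h(s) = -45·L_0(s) - 78·L_1(s) - 168·L_2(s).
Expanding and collecting terms gives h(s) = -4s^2 - 5s + 6.
Check: h(6) = -168. ✓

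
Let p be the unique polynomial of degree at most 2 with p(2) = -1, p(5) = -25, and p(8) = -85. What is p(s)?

p(s) = -2s^2 + 6s - 5

Write p(s) = as^2 + bs + c. Substituting each data point gives a linear system:
  4a + 2b + c = -1
  25a + 5b + c = -25
  64a + 8b + c = -85
Solving the system yields a = -2, b = 6, c = -5.
So p(s) = -2s^2 + 6s - 5.
Check: p(8) = -85. ✓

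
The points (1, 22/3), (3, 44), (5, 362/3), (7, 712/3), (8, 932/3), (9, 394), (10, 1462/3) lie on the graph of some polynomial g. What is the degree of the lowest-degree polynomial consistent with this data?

Divided differences on the nodes 1, 3, 5, 7, 8, 9, 10:
  order 0: 22/3  44  362/3  712/3  932/3  394  1462/3
  order 1: 55/3  115/3  175/3  220/3  250/3  280/3
  order 2: 5  5  5  5  5
  order 3: 0  0  0  0
  order 4: 0  0  0
  order 5: 0  0
  order 6: 0
The order-2 divided differences are all 5 (nonzero) and every higher order vanishes, so the data lies on a polynomial of degree exactly 2.

2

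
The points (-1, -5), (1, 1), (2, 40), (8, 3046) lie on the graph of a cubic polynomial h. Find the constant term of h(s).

-2

Write h(s) = as^3 + bs^2 + cs + d. Substituting each data point gives a linear system:
  -a + b - c + d = -5
  a + b + c + d = 1
  8a + 4b + 2c + d = 40
  512a + 64b + 8c + d = 3046
Solving the system yields a = 6, b = 0, c = -3, d = -2.
So h(s) = 6s^3 - 3s - 2.
The constant term is -2.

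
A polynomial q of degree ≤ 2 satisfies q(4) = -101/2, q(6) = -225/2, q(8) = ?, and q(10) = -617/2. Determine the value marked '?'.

-397/2

On equispaced nodes a degree-2 polynomial has vanishing third forward difference, so
  - q(4) + 3·q(6) - 3·q(8) + q(10) = 0.
Substituting the known values and solving for q(8):
  -3·q(8) = 1191/2
  q(8) = -397/2.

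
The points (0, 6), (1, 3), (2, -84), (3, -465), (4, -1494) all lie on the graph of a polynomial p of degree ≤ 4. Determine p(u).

p(u) = -6u^4 + u^3 - 3u^2 + 5u + 6

Write p(u) = au^4 + bu^3 + cu^2 + du + e. Substituting each data point gives a linear system:
  e = 6
  a + b + c + d + e = 3
  16a + 8b + 4c + 2d + e = -84
  81a + 27b + 9c + 3d + e = -465
  256a + 64b + 16c + 4d + e = -1494
Solving the system yields a = -6, b = 1, c = -3, d = 5, e = 6.
So p(u) = -6u^4 + u^3 - 3u^2 + 5u + 6.
Check: p(4) = -1494. ✓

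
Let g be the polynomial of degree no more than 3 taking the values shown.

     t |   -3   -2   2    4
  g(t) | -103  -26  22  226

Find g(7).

1297

Write g(t) = at^3 + bt^2 + ct + d. Substituting each data point gives a linear system:
  -27a + 9b - 3c + d = -103
  -8a + 4b - 2c + d = -26
  8a + 4b + 2c + d = 22
  64a + 16b + 4c + d = 226
Solving the system yields a = 4, b = -1, c = -4, d = 2.
So g(t) = 4t^3 - t^2 - 4t + 2.
Then g(7) = 1297.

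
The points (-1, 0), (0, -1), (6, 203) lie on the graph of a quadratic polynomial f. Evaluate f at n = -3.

32

Using the Lagrange interpolation formula with nodes -1, 0, 6:
  L_0(n) = n(n - 6) / 7
  L_1(n) = (n + 1)(n - 6) / -6
  L_2(n) = (n + 1)n / 42
Then f(n) = 0·L_0(n) - 1·L_1(n) + 203·L_2(n).
Expanding and collecting terms gives f(n) = 5n^2 + 4n - 1.
Evaluating at n = -3: f(-3) = 32.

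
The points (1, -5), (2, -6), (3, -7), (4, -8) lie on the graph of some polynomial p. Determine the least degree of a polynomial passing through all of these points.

1

Forward differences of the values at x = 1, 2, 3, 4:
  p  : -5  -6  -7  -8
  Δ  : -1  -1  -1
  Δ^2: 0  0
  Δ^3: 0
The first differences are constant (-1) and nonzero, while all higher differences vanish, so the minimal degree is 1.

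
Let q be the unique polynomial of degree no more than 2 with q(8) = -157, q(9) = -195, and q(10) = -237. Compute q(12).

Using the Lagrange interpolation formula with nodes 8, 9, 10:
  L_0(s) = (s - 9)(s - 10) / 2
  L_1(s) = (s - 8)(s - 10) / -1
  L_2(s) = (s - 8)(s - 9) / 2
Then q(s) = -157·L_0(s) - 195·L_1(s) - 237·L_2(s).
Expanding and collecting terms gives q(s) = -2s² - 4s + 3.
Evaluating at s = 12: q(12) = -333.

-333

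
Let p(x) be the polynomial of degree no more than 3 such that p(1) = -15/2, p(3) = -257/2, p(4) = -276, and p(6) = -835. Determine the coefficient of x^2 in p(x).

Write p(x) = ax^3 + bx^2 + cx + d. Substituting each data point gives a linear system:
  a + b + c + d = -15/2
  27a + 9b + 3c + d = -257/2
  64a + 16b + 4c + d = -276
  216a + 36b + 6c + d = -835
Solving the system yields a = -3, b = -5, c = -3/2, d = 2.
So p(x) = -3x^3 - 5x^2 - (3/2)x + 2.
The coefficient of x^2 is -5.

-5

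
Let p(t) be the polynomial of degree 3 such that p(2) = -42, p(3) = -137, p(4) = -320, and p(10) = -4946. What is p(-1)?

15

Using the Lagrange interpolation formula with nodes 2, 3, 4, 10:
  L_0(t) = (t - 3)(t - 4)(t - 10) / -16
  L_1(t) = (t - 2)(t - 4)(t - 10) / 7
  L_2(t) = (t - 2)(t - 3)(t - 10) / -12
  L_3(t) = (t - 2)(t - 3)(t - 4) / 336
Then p(t) = -42·L_0(t) - 137·L_1(t) - 320·L_2(t) - 4946·L_3(t).
Expanding and collecting terms gives p(t) = -5t³ + t² - 5t + 4.
Evaluating at t = -1: p(-1) = 15.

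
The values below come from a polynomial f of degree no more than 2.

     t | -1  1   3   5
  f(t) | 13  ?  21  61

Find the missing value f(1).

The 3 known points determine the degree-2 polynomial uniquely.
Write f(t) = at^2 + bt + c. Substituting each data point gives a linear system:
  a - b + c = 13
  9a + 3b + c = 21
  25a + 5b + c = 61
Solving the system yields a = 3, b = -4, c = 6.
So f(t) = 3t² - 4t + 6.
Then f(1) = 5.

5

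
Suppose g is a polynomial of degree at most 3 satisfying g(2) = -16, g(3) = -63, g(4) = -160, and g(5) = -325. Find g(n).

g(n) = -3n^3 + 2n^2

Using the Lagrange interpolation formula with nodes 2, 3, 4, 5:
  L_0(n) = (n - 3)(n - 4)(n - 5) / -6
  L_1(n) = (n - 2)(n - 4)(n - 5) / 2
  L_2(n) = (n - 2)(n - 3)(n - 5) / -2
  L_3(n) = (n - 2)(n - 3)(n - 4) / 6
Then g(n) = -16·L_0(n) - 63·L_1(n) - 160·L_2(n) - 325·L_3(n).
Expanding and collecting terms gives g(n) = -3n^3 + 2n^2.
Check: g(3) = -63. ✓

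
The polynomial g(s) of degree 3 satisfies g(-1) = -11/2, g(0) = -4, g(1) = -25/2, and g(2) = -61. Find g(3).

-359/2

Using the Lagrange interpolation formula with nodes -1, 0, 1, 2:
  L_0(s) = s(s - 1)(s - 2) / -6
  L_1(s) = (s + 1)(s - 1)(s - 2) / 2
  L_2(s) = (s + 1)s(s - 2) / -2
  L_3(s) = (s + 1)s(s - 1) / 6
Then g(s) = -11/2·L_0(s) - 4·L_1(s) - 25/2·L_2(s) - 61·L_3(s).
Expanding and collecting terms gives g(s) = -5s^3 - 5s^2 + (3/2)s - 4.
Evaluating at s = 3: g(3) = -359/2.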